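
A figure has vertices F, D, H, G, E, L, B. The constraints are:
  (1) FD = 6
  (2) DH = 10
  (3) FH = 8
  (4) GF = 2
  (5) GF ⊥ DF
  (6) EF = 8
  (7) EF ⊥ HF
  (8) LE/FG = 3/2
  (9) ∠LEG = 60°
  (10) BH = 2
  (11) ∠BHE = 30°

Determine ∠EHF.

Step 1: By the law of cosines on triangle HFE: HE² = 8² + 8² − 2·8·8·cos(90°) = 128, so HE = 8·√2.
Step 2: By the inverse law of cosines on triangle EHF: cos(∠EHF) = ((8·√2)² + 8² − 8²) / (2·8·√2·8) = 128/181.02 = 0.7071, so ∠EHF = 45°.

Therefore, the measure of angle ∠EHF = 45°.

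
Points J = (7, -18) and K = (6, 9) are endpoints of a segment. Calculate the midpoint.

The midpoint is the point halfway along the segment.
Move half the horizontal distance: 7 + (6 - 7)/2 = 7 + -1/2 = 13/2
Move half the vertical distance: -18 + (9 - -18)/2 = -18 + 27/2 = -9/2
Midpoint = (13/2, -9/2)

(13/2, -9/2)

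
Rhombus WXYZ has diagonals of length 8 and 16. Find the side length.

The diagonals of a rhombus bisect each other at right angles.
Half-diagonals: 8/2 = 4 and 16/2 = 8
side = sqrt(4^2 + 8^2)
side = sqrt(16 + 64)
side = sqrt(80) = 4*sqrt(5)

4*sqrt(5)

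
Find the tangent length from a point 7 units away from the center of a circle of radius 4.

Let T be the point of tangency. Then QT ⊥ MT (radius ⊥ tangent).
In right triangle QTM: QM² = QT² + MT²
7² = 4² + MT²
MT² = 33, MT = sqrt(33)

sqrt(33)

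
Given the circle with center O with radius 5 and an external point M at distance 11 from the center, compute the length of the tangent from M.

tangent = √(d² - r²) = √(11² - 5²) = √(121 - 25) = √96 = 4*sqrt(6)

4*sqrt(6)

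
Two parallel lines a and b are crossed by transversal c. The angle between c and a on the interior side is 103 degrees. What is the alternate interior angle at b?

Alternate interior angles are equal: 103 degrees.

103 degrees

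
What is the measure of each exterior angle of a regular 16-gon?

Each exterior angle of a regular n-gon is 360 / n.
For n = 16: 360 / 16 = 45/2 degrees.

45/2 degrees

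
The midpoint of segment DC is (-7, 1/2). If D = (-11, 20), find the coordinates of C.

Using the midpoint formula: M = ((x1 + x2)/2, (y1 + y2)/2)
We know M = (-7, 1/2) and D = (-11, 20)
For x: -7 = (-11 + x2)/2, so x2 = 2*-7 - -11 = -3
For y: 1/2 = (20 + y2)/2, so y2 = 2*1/2 - 20 = -19
C = (-3, -19)

(-3, -19)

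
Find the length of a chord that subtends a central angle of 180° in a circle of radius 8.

Chord = 2(8) sin(90°) = 16

16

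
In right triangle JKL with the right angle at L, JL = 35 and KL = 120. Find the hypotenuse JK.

In a right triangle, the square of the hypotenuse equals the sum of the squares of the two legs.
The legs are 35 and 120, so the hypotenuse = sqrt(1225 + 14400) = sqrt(15625) = 125.

125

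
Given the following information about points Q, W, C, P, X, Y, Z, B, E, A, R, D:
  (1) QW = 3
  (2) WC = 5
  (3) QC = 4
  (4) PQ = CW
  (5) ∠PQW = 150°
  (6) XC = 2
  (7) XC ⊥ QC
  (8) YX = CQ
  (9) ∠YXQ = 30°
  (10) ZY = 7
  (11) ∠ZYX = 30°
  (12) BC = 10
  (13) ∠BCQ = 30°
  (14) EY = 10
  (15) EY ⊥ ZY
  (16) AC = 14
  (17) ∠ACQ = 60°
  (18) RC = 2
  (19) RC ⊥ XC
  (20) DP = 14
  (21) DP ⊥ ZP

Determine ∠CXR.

Step 1: By the law of cosines on triangle XCR: XR² = 2² + 2² − 2·2·2·cos(90°) = 8, so XR = 2·√2.
Step 2: By the inverse law of cosines on triangle CXR: cos(∠CXR) = (2² + (2·√2)² − 2²) / (2·2·2·√2) = 8/11.31 = 0.7071, so ∠CXR = 45°.

Therefore, the measure of angle ∠CXR = 45°.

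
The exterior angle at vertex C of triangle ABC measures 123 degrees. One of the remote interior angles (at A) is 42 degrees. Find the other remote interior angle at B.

angle B = 123 - 42 = 81 degrees (exterior angle theorem).

81 degrees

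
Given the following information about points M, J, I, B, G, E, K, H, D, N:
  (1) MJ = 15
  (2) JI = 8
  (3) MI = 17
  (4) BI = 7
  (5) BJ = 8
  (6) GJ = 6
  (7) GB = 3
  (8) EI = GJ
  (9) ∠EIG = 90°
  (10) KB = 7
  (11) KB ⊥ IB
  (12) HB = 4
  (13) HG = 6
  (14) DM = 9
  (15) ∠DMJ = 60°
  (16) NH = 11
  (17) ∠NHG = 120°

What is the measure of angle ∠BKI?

Step 1: By the law of cosines on triangle KBI: KI² = 7² + 7² − 2·7·7·cos(90°) = 98, so KI = 7·√2.
Step 2: By the inverse law of cosines on triangle BKI: cos(∠BKI) = (7² + (7·√2)² − 7²) / (2·7·7·√2) = 98/138.59 = 0.7071, so ∠BKI = 45°.

Therefore, the measure of angle ∠BKI = 45°.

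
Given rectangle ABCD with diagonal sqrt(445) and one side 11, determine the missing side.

The diagonal of a rectangle forms a right triangle with the two sides.
Rearranging the Pythagorean theorem: missing side = sqrt(d^2 - known^2).
= sqrt(445 - 121) = sqrt(324) = 18.

18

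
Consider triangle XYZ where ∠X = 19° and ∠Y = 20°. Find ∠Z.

angle Z = 180 - 19 - 20 = 141 degrees.

141 degrees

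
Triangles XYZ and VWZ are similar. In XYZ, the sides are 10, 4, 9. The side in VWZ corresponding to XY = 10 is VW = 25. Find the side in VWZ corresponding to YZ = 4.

Since the triangles are similar, the ratio of corresponding sides is constant.
Scale factor k = VW / XY = 25 / 10 = 5/2
WZ = k * YZ = 5/2 * 4 = 10

10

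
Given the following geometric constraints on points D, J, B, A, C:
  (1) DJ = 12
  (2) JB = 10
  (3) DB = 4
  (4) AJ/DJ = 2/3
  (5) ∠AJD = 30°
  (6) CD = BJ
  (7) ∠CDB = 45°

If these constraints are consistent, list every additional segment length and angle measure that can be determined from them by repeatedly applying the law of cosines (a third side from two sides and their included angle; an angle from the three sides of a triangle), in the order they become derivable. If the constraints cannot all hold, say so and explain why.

The constraints are consistent. Derivable facts, in order:
After 1 step:
- BC ≈ 7.71
- DA ≈ 6.46
- ∠BDJ = 51.32°
- ∠BJD = 18.19°
- ∠DBJ = 110.49°
After 2 steps:
- ∠ADJ = 38.26°
- ∠BCD = 21.52°
- ∠CBD = 113.48°
- ∠DAJ = 111.74°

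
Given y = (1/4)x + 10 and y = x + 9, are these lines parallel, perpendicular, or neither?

Slope of line 1: m1 = 1/4
Slope of line 2: m2 = 1
m1 != m2 (1/4 != 1), so not parallel.
m1 * m2 = (1/4) * (1) = 1/4 != -1, so not perpendicular.
The lines are neither parallel nor perpendicular.

Neither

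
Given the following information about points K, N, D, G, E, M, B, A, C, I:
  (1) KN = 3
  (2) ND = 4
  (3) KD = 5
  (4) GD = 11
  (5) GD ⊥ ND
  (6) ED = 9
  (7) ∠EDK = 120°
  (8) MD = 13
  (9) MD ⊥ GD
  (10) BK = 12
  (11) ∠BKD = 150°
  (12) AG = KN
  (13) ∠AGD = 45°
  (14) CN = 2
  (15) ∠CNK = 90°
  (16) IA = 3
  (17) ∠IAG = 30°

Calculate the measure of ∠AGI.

From the given relations: AG = KN = 3.
Step 1: By the law of cosines on triangle GAI: GI² = 3² + 3² − 2·3·3·cos(30°) = 2.41, so GI ≈ 1.55.
Step 2: By the inverse law of cosines on triangle AGI: cos(∠AGI) = (3² + 1.55² − 3²) / (2·3·1.55) = 2.41/9.32 = 0.2588, so ∠AGI = 75°.

Therefore, the measure of angle ∠AGI = 75°.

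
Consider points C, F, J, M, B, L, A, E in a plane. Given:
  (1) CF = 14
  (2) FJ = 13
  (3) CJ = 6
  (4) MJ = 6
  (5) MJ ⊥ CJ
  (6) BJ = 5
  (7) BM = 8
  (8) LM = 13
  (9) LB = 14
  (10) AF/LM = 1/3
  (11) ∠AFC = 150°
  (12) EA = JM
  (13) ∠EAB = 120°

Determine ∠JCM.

Step 1: By the law of cosines on triangle CJM: CM² = 6² + 6² − 2·6·6·cos(90°) = 72, so CM = 6·√2.
Step 2: By the inverse law of cosines on triangle JCM: cos(∠JCM) = (6² + (6·√2)² − 6²) / (2·6·6·√2) = 72/101.82 = 0.7071, so ∠JCM = 45°.

Therefore, the measure of angle ∠JCM = 45°.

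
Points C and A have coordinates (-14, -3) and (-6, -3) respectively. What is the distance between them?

d = sqrt((-6 - -14)^2 + (-3 - -3)^2)
d = sqrt(8^2 + 0^2)
d = sqrt(64 + 0)
d = sqrt(64) = 8

8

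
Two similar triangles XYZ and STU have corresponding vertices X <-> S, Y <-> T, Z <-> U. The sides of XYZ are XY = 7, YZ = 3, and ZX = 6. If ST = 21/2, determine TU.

k = 21/2/7 = 3/2. TU = 3/2 * 3 = 9/2.

9/2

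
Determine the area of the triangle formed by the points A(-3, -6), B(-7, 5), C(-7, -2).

The Shoelace formula computes the area from vertex coordinates by summing cross products.
For vertices (-3,-6), (-7,5), (-7,-2):
Signed sum = -3*5 - -7*-6 + -7*-2 - -7*5 + -7*-6 - -3*-2
= -57 + 49 + 36 = 28
Area = (1/2)|28| = 14.

14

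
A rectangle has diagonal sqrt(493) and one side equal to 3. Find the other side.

Using the Pythagorean theorem: d^2 = a^2 + b^2
b^2 = d^2 - a^2
b^2 = 493 - 9
b^2 = 484
b = sqrt(484) = 22

22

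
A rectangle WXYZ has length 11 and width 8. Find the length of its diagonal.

A rectangle's diagonal splits it into two right triangles, with the diagonal as the hypotenuse.
By the Pythagorean theorem, d^2 = 11^2 + 8^2 = 185.
Therefore d = sqrt(185).

sqrt(185)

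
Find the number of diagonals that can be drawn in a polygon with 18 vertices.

Total line segments between 18 vertices = C(18,2) = 153.
Subtract the 18 sides: 153 - 18 = 135 diagonals.

135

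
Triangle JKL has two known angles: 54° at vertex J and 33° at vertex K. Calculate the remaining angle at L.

The interior angles sum to 180°: angle L = 180 - 54 - 33 = 93°.
The triangle is obtuse (angles 54°, 33°, 93°).

93 degrees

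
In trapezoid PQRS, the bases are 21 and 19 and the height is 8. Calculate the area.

A trapezoid's area equals the midsegment times the height.
The midsegment is (21 + 19) / 2 = 20.
Area = 20 * 8 = 160.

160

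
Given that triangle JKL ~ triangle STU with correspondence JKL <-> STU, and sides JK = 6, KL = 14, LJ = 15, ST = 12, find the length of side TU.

Since the triangles are similar, the ratio of corresponding sides is constant.
Scale factor k = ST / JK = 12 / 6 = 2
TU = k * KL = 2 * 14 = 28

28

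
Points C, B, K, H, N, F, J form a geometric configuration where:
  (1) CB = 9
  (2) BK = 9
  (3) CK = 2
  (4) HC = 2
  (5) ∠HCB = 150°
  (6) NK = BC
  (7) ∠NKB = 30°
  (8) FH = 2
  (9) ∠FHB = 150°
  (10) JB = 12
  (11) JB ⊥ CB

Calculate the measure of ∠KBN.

From the given relations: NK = BC = 9.
Step 1: By the law of cosines on triangle BKN: BN² = 9² + 9² − 2·9·9·cos(30°) = 21.7, so BN ≈ 4.66.
Step 2: By the inverse law of cosines on triangle KBN: cos(∠KBN) = (9² + 4.66² − 9²) / (2·9·4.66) = 21.7/83.86 = 0.2588, so ∠KBN = 75°.

Therefore, the measure of angle ∠KBN = 75°.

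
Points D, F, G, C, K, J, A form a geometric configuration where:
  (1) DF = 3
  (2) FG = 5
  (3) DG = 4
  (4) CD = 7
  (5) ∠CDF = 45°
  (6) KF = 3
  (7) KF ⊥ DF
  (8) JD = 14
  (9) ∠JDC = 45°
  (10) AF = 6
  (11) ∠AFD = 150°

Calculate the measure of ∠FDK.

Step 1: By the law of cosines on triangle DFK: DK² = 3² + 3² − 2·3·3·cos(90°) = 18, so DK = 3·√2.
Step 2: By the inverse law of cosines on triangle FDK: cos(∠FDK) = (3² + (3·√2)² − 3²) / (2·3·3·√2) = 18/25.46 = 0.7071, so ∠FDK = 45°.

Therefore, the measure of angle ∠FDK = 45°.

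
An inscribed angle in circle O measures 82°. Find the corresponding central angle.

The inscribed angle theorem states that a central angle is always twice any inscribed angle that subtends the same arc.
Since the inscribed angle is 82°, the central angle = 2 × 82° = 164°.

164°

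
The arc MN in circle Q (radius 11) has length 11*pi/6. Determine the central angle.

θ = 360 × 11*pi/6 / (2π × 11) = 30° (rearranging arc length formula).

30°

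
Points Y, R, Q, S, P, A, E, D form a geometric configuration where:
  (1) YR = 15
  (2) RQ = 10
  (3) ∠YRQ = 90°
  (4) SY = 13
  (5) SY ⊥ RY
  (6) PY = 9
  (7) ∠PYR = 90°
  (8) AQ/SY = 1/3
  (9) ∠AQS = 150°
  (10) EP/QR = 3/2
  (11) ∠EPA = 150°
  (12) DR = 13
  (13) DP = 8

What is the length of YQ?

Step 1: By the law of cosines on triangle YRQ: YQ² = 15² + 10² − 2·15·10·cos(90°) = 325, so YQ = 5·√13.

Therefore, the length of YQ = 5·√13.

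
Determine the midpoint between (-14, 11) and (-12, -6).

M = ((x₁ + x₂)/2, (y₁ + y₂)/2)
= ((-14 + -12)/2, (11 + -6)/2)
= (-26/2, 5/2) = (-13, 5/2)

(-13, 5/2)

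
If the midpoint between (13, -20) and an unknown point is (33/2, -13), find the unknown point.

Using the midpoint formula: M = ((x1 + x2)/2, (y1 + y2)/2)
We know M = (33/2, -13) and Q = (13, -20)
For x: 33/2 = (13 + x2)/2, so x2 = 2*33/2 - 13 = 20
For y: -13 = (-20 + y2)/2, so y2 = 2*-13 - -20 = -6
P = (20, -6)

(20, -6)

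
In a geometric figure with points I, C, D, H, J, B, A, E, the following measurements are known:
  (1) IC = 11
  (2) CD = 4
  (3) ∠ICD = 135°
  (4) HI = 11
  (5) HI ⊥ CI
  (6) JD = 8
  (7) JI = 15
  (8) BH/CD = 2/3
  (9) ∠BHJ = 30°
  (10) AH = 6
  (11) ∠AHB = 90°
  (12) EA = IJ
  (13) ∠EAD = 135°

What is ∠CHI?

Step 1: By the law of cosines on triangle HIC: HC² = 11² + 11² − 2·11·11·cos(90°) = 242, so HC = 11·√2.
Step 2: By the inverse law of cosines on triangle CHI: cos(∠CHI) = ((11·√2)² + 11² − 11²) / (2·11·√2·11) = 242/342.24 = 0.7071, so ∠CHI = 45°.

Therefore, the measure of angle ∠CHI = 45°.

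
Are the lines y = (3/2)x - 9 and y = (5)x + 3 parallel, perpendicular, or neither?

Slope of line 1: m1 = 3/2
Slope of line 2: m2 = 5
For parallel lines we need equal slopes: 3/2 != 5.
For perpendicular lines we need m1*m2 = -1: (3/2)(5) = 15/2 != -1.
Since neither condition holds, the lines are neither parallel nor perpendicular.

Neither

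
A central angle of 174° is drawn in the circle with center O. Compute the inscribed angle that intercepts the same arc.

By the inscribed angle theorem, the inscribed angle is half the central angle.
Inscribed angle = 174° / 2 = 87°

87°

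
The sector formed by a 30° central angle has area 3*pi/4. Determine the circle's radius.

r² = 360 × 3*pi/4 / (π × 30) = 9, so r = 3.

3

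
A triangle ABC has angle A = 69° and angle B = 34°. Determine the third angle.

Let angle C = x. Then 69 + 34 + x = 180.
x = 180 - 103 = 77 degrees.

77 degrees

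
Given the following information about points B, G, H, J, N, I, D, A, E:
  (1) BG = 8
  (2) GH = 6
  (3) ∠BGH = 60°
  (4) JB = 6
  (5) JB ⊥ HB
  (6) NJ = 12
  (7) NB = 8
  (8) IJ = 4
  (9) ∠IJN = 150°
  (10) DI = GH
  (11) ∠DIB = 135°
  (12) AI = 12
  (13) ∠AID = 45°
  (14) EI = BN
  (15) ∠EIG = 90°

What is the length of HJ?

Step 1: By the law of cosines on triangle BGH: BH² = 8² + 6² − 2·8·6·cos(60°) = 52, so BH = 2·√13.
Step 2: By the law of cosines on triangle HBJ: HJ² = (2·√13)² + 6² − 2·2·√13·6·cos(90°) = 88, so HJ = 2·√22.

Therefore, the length of HJ = 2·√22.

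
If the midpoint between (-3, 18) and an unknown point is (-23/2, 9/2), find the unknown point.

Using the midpoint formula: M = ((x1 + x2)/2, (y1 + y2)/2)
We know M = (-23/2, 9/2) and M = (-3, 18)
For x: -23/2 = (-3 + x2)/2, so x2 = 2*-23/2 - -3 = -20
For y: 9/2 = (18 + y2)/2, so y2 = 2*9/2 - 18 = -9
K = (-20, -9)

(-20, -9)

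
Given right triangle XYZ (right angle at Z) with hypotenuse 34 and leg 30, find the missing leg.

By the Pythagorean theorem: YZ^2 = XY^2 - XZ^2
YZ^2 = 34^2 - 30^2 = 1156 - 900 = 256
YZ = sqrt(256) = 16

16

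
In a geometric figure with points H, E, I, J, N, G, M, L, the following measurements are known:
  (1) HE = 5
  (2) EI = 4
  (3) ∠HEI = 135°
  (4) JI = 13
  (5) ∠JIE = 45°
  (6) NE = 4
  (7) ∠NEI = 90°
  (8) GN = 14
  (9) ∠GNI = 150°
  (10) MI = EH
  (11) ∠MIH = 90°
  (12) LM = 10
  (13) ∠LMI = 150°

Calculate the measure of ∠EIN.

Step 1: By the law of cosines on triangle IEN: IN² = 4² + 4² − 2·4·4·cos(90°) = 32, so IN = 4·√2.
Step 2: By the inverse law of cosines on triangle EIN: cos(∠EIN) = (4² + (4·√2)² − 4²) / (2·4·4·√2) = 32/45.25 = 0.7071, so ∠EIN = 45°.

Therefore, the measure of angle ∠EIN = 45°.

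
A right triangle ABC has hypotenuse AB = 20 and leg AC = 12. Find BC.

BC = sqrt(20^2 - 12^2) = sqrt(256) = 16

16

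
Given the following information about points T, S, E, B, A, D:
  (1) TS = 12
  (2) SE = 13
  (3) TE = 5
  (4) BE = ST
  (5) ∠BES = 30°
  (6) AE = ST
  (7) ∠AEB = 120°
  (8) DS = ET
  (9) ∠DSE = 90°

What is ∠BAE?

From the given relations: AE = ST = 12; BE = ST = 12.
Step 1: By the law of cosines on triangle AEB: AB² = 12² + 12² − 2·12·12·cos(120°) = 432, so AB = 12·√3.
Step 2: By the inverse law of cosines on triangle BAE: cos(∠BAE) = ((12·√3)² + 12² − 12²) / (2·12·√3·12) = 432/498.83 = 0.866, so ∠BAE = 30°.

Therefore, the measure of angle ∠BAE = 30°.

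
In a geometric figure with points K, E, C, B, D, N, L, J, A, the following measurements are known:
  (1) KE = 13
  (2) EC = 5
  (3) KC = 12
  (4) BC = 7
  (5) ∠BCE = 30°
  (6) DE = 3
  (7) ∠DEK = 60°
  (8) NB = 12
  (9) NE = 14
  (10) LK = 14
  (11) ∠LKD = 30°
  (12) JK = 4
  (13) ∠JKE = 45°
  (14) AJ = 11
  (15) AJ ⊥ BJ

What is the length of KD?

Step 1: By the law of cosines on triangle KED: KD² = 13² + 3² − 2·13·3·cos(60°) = 139, so KD = √139.

Therefore, the length of KD = √139.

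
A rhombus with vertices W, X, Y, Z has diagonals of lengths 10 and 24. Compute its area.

Area = (10 * 24) / 2 = 240 / 2 = 120

120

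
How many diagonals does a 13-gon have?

The number of diagonals in an n-gon is n(n - 3)/2.
For n = 13: 13(13 - 3)/2 = 13 × 10 / 2 = 65.

65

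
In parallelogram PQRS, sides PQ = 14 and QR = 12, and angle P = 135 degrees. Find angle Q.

Consecutive angles are supplementary: angle Q = 180 - 135 = 45 degrees.

45 degrees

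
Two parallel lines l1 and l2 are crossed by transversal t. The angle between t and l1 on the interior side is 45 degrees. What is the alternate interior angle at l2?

Alternate interior angles are equal: 45 degrees.

45 degrees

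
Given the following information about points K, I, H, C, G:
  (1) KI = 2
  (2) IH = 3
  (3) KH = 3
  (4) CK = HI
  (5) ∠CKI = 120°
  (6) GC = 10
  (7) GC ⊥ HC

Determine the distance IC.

From the given relations: CK = HI = 3.
Step 1: By the law of cosines on triangle IKC: IC² = 2² + 3² − 2·2·3·cos(120°) = 19, so IC = √19.

Therefore, the length of IC = √19.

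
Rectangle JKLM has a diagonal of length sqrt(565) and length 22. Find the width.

b = sqrt(d^2 - a^2) = sqrt(565 - 484) = sqrt(81) = 9

9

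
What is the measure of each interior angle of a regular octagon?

Each interior angle of a regular n-gon is (n - 2) * 180 / n.
For n = 8: (8 - 2) * 180 / 8 = 1080/8 = 135 degrees.

135 degrees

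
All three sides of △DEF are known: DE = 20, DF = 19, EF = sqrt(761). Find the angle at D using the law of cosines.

cos(D) = (20² + 19² - (sqrt(761))²) / (2 × 20 × 19) = 0, so D = arccos(0) = 90°.

90°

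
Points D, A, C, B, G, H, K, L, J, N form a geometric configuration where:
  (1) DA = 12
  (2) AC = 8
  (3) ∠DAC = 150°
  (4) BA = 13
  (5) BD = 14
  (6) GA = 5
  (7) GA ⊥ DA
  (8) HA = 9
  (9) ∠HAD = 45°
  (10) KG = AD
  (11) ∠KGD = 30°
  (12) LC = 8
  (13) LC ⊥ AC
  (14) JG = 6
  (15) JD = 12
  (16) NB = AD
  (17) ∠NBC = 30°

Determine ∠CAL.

Step 1: By the law of cosines on triangle ACL: AL² = 8² + 8² − 2·8·8·cos(90°) = 128, so AL = 8·√2.
Step 2: By the inverse law of cosines on triangle CAL: cos(∠CAL) = (8² + (8·√2)² − 8²) / (2·8·8·√2) = 128/181.02 = 0.7071, so ∠CAL = 45°.

Therefore, the measure of angle ∠CAL = 45°.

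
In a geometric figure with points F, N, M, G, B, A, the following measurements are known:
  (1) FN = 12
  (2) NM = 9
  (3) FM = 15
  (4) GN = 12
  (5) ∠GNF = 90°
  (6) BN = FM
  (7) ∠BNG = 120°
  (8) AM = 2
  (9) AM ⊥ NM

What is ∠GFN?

Step 1: By the law of cosines on triangle FNG: FG² = 12² + 12² − 2·12·12·cos(90°) = 288, so FG = 12·√2.
Step 2: By the inverse law of cosines on triangle GFN: cos(∠GFN) = ((12·√2)² + 12² − 12²) / (2·12·√2·12) = 288/407.29 = 0.7071, so ∠GFN = 45°.

Therefore, the measure of angle ∠GFN = 45°.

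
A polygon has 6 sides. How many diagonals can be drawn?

The number of diagonals in an n-gon is n(n - 3)/2.
For n = 6: 6(6 - 3)/2 = 6 × 3 / 2 = 9.

9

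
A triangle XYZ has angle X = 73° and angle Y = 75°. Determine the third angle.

The interior angles sum to 180°: angle Z = 180 - 73 - 75 = 32°.
The triangle is acute (angles 73°, 75°, 32°).

32 degrees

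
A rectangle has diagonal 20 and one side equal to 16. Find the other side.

b = sqrt(d^2 - a^2) = sqrt(400 - 256) = sqrt(144) = 12

12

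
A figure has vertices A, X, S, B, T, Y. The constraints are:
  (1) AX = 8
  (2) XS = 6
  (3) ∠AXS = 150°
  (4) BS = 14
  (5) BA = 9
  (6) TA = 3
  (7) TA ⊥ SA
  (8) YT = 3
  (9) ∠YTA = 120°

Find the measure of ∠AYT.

Step 1: By the law of cosines on triangle YTA: YA² = 3² + 3² − 2·3·3·cos(120°) = 27, so YA = 3·√3.
Step 2: By the inverse law of cosines on triangle AYT: cos(∠AYT) = ((3·√3)² + 3² − 3²) / (2·3·√3·3) = 27/31.18 = 0.866, so ∠AYT = 30°.

Therefore, the measure of angle ∠AYT = 30°.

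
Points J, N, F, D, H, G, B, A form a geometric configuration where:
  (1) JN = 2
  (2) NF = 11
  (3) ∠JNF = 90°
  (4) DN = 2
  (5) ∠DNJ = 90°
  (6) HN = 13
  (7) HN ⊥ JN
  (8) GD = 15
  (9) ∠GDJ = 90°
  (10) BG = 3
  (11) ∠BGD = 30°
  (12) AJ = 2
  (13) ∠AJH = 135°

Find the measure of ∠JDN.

Step 1: By the law of cosines on triangle DNJ: DJ² = 2² + 2² − 2·2·2·cos(90°) = 8, so DJ = 2·√2.
Step 2: By the inverse law of cosines on triangle JDN: cos(∠JDN) = ((2·√2)² + 2² − 2²) / (2·2·√2·2) = 8/11.31 = 0.7071, so ∠JDN = 45°.

Therefore, the measure of angle ∠JDN = 45°.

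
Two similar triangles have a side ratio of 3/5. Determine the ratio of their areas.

Area ratio = (side ratio)^2 = (3/5)^2 = 9:25.

9:25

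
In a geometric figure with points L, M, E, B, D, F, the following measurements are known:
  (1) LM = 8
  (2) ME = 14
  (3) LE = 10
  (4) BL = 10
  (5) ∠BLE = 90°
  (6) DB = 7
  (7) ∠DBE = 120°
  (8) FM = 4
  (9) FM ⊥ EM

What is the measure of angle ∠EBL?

Step 1: By the law of cosines on triangle BLE: BE² = 10² + 10² − 2·10·10·cos(90°) = 200, so BE = 10·√2.
Step 2: By the inverse law of cosines on triangle EBL: cos(∠EBL) = ((10·√2)² + 10² − 10²) / (2·10·√2·10) = 200/282.84 = 0.7071, so ∠EBL = 45°.

Therefore, the measure of angle ∠EBL = 45°.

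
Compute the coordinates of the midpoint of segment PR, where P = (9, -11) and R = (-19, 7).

The midpoint is the average of the coordinates:
x: (9 + -19)/2 = -5
y: (-11 + 7)/2 = -2
Midpoint = (-5, -2)

(-5, -2)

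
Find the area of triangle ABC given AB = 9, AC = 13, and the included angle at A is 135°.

Area = (1/2)(9)(13) sin(135°) = (1/2)(9)(13)(sqrt(2)/2) = 117*sqrt(2)/4

117*sqrt(2)/4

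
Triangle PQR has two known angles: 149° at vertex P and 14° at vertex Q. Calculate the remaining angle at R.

By the triangle angle sum property, the three interior angles of any triangle add up to 180°.
We know angle P = 149° and angle Q = 14°, so their sum is 163°.
Therefore angle R = 180° - 163° = 17°.

17 degrees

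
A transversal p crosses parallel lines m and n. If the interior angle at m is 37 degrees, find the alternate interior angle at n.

Alternate interior angles are equal: 37 degrees.

37 degrees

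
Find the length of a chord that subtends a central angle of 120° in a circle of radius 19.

Chord = 2(19) sin(60°) = 19*sqrt(3)

19*sqrt(3)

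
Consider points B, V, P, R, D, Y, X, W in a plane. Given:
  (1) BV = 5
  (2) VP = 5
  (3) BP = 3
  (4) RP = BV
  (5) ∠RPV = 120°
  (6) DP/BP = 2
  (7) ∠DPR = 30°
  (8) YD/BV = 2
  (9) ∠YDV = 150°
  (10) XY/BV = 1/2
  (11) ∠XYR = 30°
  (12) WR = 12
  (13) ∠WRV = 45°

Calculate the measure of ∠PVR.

From the given relations: RP = BV = 5.
Step 1: By the law of cosines on triangle VPR: VR² = 5² + 5² − 2·5·5·cos(120°) = 75, so VR = 5·√3.
Step 2: By the inverse law of cosines on triangle PVR: cos(∠PVR) = (5² + (5·√3)² − 5²) / (2·5·5·√3) = 75/86.6 = 0.866, so ∠PVR = 30°.

Therefore, the measure of angle ∠PVR = 30°.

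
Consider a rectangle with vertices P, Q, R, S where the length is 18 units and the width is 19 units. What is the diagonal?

A rectangle's diagonal splits it into two right triangles, with the diagonal as the hypotenuse.
By the Pythagorean theorem, d^2 = 18^2 + 19^2 = 685.
Therefore d = sqrt(685).

sqrt(685)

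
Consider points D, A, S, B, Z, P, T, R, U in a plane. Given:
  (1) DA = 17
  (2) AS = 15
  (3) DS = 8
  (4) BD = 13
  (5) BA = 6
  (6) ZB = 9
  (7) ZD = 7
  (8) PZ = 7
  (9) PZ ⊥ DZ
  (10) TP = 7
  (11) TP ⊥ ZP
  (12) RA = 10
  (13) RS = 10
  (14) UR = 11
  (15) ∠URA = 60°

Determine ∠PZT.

Step 1: By the law of cosines on triangle ZPT: ZT² = 7² + 7² − 2·7·7·cos(90°) = 98, so ZT = 7·√2.
Step 2: By the inverse law of cosines on triangle PZT: cos(∠PZT) = (7² + (7·√2)² − 7²) / (2·7·7·√2) = 98/138.59 = 0.7071, so ∠PZT = 45°.

Therefore, the measure of angle ∠PZT = 45°.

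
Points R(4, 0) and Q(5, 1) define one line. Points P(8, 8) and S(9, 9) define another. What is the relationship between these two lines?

Slope of line 1: m1 = (1 - 0)/(5 - 4) = 1/1 = 1
Slope of line 2: m2 = (9 - 8)/(9 - 8) = 1/1 = 1
Since m1 = m2 = 1, the lines are parallel.

Parallel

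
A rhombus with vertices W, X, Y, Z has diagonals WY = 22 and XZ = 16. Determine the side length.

The diagonals of a rhombus bisect each other at right angles.
Half-diagonals: 22/2 = 11 and 16/2 = 8
side = sqrt(11^2 + 8^2)
side = sqrt(121 + 64)
side = sqrt(185)

sqrt(185)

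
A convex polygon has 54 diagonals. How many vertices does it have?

Using d = n(n - 3)/2, we solve 54 = n(n - 3)/2.
So n(n - 3) = 108.
Testing n = 12: 12 * 9 = 108 = 108. Correct.
The polygon has 12 sides.

12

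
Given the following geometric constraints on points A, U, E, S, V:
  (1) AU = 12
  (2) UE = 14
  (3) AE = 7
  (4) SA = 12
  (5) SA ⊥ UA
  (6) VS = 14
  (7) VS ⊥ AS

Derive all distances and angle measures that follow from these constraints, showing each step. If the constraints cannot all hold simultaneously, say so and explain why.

The constraints are consistent.

Step 1: From AS = 12, SV = 14, and ∠ASV = 90°, by the law of cosines:
  AV² = AS² + SV² - 2·AS·SV·cos(90°) = 144 + 196 - 0 = 340
  AV = 2·√85

Step 2: From UA = 12, AS = 12, and ∠UAS = 90°, by the law of cosines:
  US² = UA² + AS² - 2·UA·AS·cos(90°) = 144 + 144 - 0 = 288
  US = 12·√2

Step 3: From AE = 7, AU = 12, EU = 14, by the inverse law of cosines:
  cos(∠EAU) = (AE² + AU² - EU²) / (2·AE·AU)
  ∠EAU = 91.02°

Step 4: From UA = 12, UE = 14, AE = 7, by the inverse law of cosines:
  cos(∠AUE) = (UA² + UE² - AE²) / (2·UA·UE)
  ∠AUE = 29.99°

Step 5: From EA = 7, EU = 14, AU = 12, by the inverse law of cosines:
  cos(∠AEU) = (EA² + EU² - AU²) / (2·EA·EU)
  ∠AEU = 58.98°

Step 6: From AS = 12, AV = 2·√85, SV = 14, by the inverse law of cosines:
  cos(∠SAV) = (AS² + AV² - SV²) / (2·AS·AV)
  ∠SAV = 49.4°

Step 7: From UA = 12, US = 12·√2, AS = 12, by the inverse law of cosines:
  cos(∠AUS) = (UA² + US² - AS²) / (2·UA·US)
  ∠AUS = 45°

Step 8: From SA = 12, SU = 12·√2, AU = 12, by the inverse law of cosines:
  cos(∠ASU) = (SA² + SU² - AU²) / (2·SA·SU)
  ∠ASU = 45°

Step 9: From VA = 2·√85, VS = 14, AS = 12, by the inverse law of cosines:
  cos(∠AVS) = (VA² + VS² - AS²) / (2·VA·VS)
  ∠AVS = 40.6°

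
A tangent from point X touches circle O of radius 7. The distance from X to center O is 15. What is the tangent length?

tangent = √(d² - r²) = √(15² - 7²) = √(225 - 49) = √176 = 4*sqrt(11)

4*sqrt(11)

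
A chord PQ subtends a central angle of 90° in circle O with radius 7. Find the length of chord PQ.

Drop a perpendicular from the center to the chord, bisecting both the chord and the central angle.
Each half-chord = r sin(θ/2) = 7 sin(45°).
The full chord = 2 × 7 × sin(45°) = 7*sqrt(2).

7*sqrt(2)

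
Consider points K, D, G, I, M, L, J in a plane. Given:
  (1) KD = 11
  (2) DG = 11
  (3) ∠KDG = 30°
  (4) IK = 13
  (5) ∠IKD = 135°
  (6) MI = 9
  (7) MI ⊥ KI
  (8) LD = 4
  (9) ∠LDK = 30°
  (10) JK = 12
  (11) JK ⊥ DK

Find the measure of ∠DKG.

Step 1: By the law of cosines on triangle KDG: KG² = 11² + 11² − 2·11·11·cos(30°) = 32.42, so KG ≈ 5.69.
Step 2: By the inverse law of cosines on triangle DKG: cos(∠DKG) = (11² + 5.69² − 11²) / (2·11·5.69) = 32.42/125.27 = 0.2588, so ∠DKG = 75°.

Therefore, the measure of angle ∠DKG = 75°.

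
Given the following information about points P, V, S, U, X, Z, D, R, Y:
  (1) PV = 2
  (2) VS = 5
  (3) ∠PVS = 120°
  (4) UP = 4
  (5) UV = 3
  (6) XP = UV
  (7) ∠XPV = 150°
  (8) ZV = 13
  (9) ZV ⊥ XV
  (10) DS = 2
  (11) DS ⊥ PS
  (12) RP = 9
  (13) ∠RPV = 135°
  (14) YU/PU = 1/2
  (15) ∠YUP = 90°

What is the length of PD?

Step 1: By the law of cosines on triangle SVP: SP² = 5² + 2² − 2·5·2·cos(120°) = 39, so SP = √39.
Step 2: By the law of cosines on triangle PSD: PD² = √39² + 2² − 2·√39·2·cos(90°) = 43, so PD = √43.

Therefore, the length of PD = √43.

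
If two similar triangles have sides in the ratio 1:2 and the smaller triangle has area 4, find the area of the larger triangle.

For similar figures, the area ratio equals the square of the side ratio.
Side ratio (the smaller triangle to the larger triangle) = 1:2, so area ratio = 1^2:2^2 = 1:4.
If the area of the smaller triangle is 4, then the area of the larger triangle = 4 * (4/1) = 16.

16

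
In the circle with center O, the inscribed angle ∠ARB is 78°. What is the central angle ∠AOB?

The inscribed angle theorem states that a central angle is always twice any inscribed angle that subtends the same arc.
Since the inscribed angle is 78°, the central angle = 2 × 78° = 156°.

156°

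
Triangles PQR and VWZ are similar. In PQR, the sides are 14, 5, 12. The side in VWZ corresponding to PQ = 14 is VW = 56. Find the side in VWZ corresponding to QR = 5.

Similar triangles have proportional sides. Setting up the proportion:
VW / PQ = WZ / QR
56 / 14 = WZ / 5
WZ = 5 * 56 / 14 = 20.

20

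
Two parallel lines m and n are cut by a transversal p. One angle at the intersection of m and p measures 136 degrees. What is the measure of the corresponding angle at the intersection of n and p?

Corresponding angles are equal: 136 degrees.

136 degrees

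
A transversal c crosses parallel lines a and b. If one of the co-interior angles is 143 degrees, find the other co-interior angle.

Co-interior angles (same-side interior) formed by parallel lines and a transversal are supplementary (sum to 180 degrees).
The given angle is 143 degrees.
The co-interior angle = 180 - 143 = 37 degrees.

37 degrees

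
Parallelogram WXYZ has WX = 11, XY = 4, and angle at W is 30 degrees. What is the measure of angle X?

Opposite sides of a parallelogram are parallel, so consecutive angles form co-interior angles on a transversal.
Co-interior angles sum to 180°, giving angle X = 180 - 30 = 150 degrees.

150 degrees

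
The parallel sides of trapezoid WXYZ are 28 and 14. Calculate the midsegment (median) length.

midsegment = (28 + 14) / 2 = 42 / 2 = 21

21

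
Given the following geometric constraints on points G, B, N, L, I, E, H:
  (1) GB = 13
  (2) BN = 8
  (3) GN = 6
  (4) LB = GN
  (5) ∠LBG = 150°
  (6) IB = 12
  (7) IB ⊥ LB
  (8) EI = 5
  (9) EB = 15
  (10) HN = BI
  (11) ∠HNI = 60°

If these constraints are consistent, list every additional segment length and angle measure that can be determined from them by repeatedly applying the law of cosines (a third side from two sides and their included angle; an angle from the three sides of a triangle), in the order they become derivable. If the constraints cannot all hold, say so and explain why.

The constraints are consistent. Derivable facts, in order:
After 1 step:
- GL ≈ 18.44
- LI = 6·√5
- ∠BEI = 45.04°
- ∠BGN = 25.33°
- ∠BIE = 117.82°
- ∠BNG = 135.95°
- ∠EBI = 17.15°
- ∠GBN = 18.72°
After 2 steps:
- ∠BGL = 9.36°
- ∠BIL = 26.57°
- ∠BLG = 20.64°
- ∠BLI = 63.43°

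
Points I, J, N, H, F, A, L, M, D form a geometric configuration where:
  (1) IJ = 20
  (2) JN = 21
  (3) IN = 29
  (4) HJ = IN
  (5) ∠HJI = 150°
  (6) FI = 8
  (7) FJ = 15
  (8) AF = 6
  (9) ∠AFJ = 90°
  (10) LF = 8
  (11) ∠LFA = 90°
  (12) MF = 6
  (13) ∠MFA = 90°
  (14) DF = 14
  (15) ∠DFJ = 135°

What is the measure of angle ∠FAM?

Step 1: By the law of cosines on triangle AFM: AM² = 6² + 6² − 2·6·6·cos(90°) = 72, so AM = 6·√2.
Step 2: By the inverse law of cosines on triangle FAM: cos(∠FAM) = (6² + (6·√2)² − 6²) / (2·6·6·√2) = 72/101.82 = 0.7071, so ∠FAM = 45°.

Therefore, the measure of angle ∠FAM = 45°.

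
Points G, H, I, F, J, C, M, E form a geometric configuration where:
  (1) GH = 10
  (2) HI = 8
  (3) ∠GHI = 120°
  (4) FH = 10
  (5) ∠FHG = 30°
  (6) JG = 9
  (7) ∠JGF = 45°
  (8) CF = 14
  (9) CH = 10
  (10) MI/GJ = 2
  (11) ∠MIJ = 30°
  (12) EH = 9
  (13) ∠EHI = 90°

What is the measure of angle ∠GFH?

Step 1: By the law of cosines on triangle FHG: FG² = 10² + 10² − 2·10·10·cos(30°) = 26.79, so FG ≈ 5.18.
Step 2: By the inverse law of cosines on triangle GFH: cos(∠GFH) = (5.18² + 10² − 10²) / (2·5.18·10) = 26.79/103.53 = 0.2588, so ∠GFH = 75°.

Therefore, the measure of angle ∠GFH = 75°.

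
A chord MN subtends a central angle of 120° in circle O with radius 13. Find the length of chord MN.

Chord length = 2r sin(θ/2)
= 2 × 13 × sin(120°/2)
= 2 × 13 × sin(60°)
= 13*sqrt(3)

13*sqrt(3)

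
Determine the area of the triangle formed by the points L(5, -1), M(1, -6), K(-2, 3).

Using the Shoelace formula for a triangle:
Area = (1/2)|x0(y1 - y2) + x1(y2 - y0) + x2(y0 - y1)|
Area = (1/2)|5(-6 - 3) + 1(3 - -1) + -2(-1 - -6)|
Area = (1/2)|-45 + 4 + -10|
Area = (1/2)|-51|
Area = (1/2)(51)
Area = 51/2

51/2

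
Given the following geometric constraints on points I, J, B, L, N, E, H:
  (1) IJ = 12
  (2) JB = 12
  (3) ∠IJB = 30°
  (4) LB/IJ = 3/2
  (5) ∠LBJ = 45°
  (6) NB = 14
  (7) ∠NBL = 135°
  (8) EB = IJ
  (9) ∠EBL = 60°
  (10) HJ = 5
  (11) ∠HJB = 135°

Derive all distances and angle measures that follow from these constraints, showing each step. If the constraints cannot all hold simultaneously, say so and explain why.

The constraints are consistent.

From the given relations:
  LB = 3/2·IJ = 3/2·12 = 18
  EB = IJ = 12

Step 1: From IJ = 12, JB = 12, and ∠IJB = 30°, by the law of cosines:
  IB² = IJ² + JB² - 2·IJ·JB·cos(30°) = 144 + 144 - 249.4 = 38.58
  IB ≈ 6.21

Step 2: From JB = 12, BL = 18, and ∠JBL = 45°, by the law of cosines:
  JL² = JB² + BL² - 2·JB·BL·cos(45°) = 144 + 324 - 305.5 = 162.5
  JL ≈ 12.75

Step 3: From BJ = 12, JH = 5, and ∠BJH = 135°, by the law of cosines:
  BH² = BJ² + JH² - 2·BJ·JH·cos(135°) = 144 + 25 + 84.85 = 253.9
  BH ≈ 15.93

Step 4: From LB = 18, BN = 14, and ∠LBN = 135°, by the law of cosines:
  LN² = LB² + BN² - 2·LB·BN·cos(135°) = 324 + 196 + 356.4 = 876.4
  LN ≈ 29.6

Step 5: From LB = 18, BE = 12, and ∠LBE = 60°, by the law of cosines:
  LE² = LB² + BE² - 2·LB·BE·cos(60°) = 324 + 144 - 216 = 252
  LE = 6·√7

Step 6: From IB = 6.21, IJ = 12, BJ = 12, by the inverse law of cosines:
  cos(∠BIJ) = (IB² + IJ² - BJ²) / (2·IB·IJ)
  ∠BIJ = 75°

Step 7: From JB = 12, JL = 12.75, BL = 18, by the inverse law of cosines:
  cos(∠BJL) = (JB² + JL² - BL²) / (2·JB·JL)
  ∠BJL = 93.27°

Step 8: From BH = 15.93, BJ = 12, HJ = 5, by the inverse law of cosines:
  cos(∠HBJ) = (BH² + BJ² - HJ²) / (2·BH·BJ)
  ∠HBJ = 12.82°

Step 9: From BI = 6.21, BJ = 12, IJ = 12, by the inverse law of cosines:
  cos(∠IBJ) = (BI² + BJ² - IJ²) / (2·BI·BJ)
  ∠IBJ = 75°

Step 10: From LB = 18, LE = 6·√7, BE = 12, by the inverse law of cosines:
  cos(∠BLE) = (LB² + LE² - BE²) / (2·LB·LE)
  ∠BLE = 40.89°

Step 11: From LB = 18, LJ = 12.75, BJ = 12, by the inverse law of cosines:
  cos(∠BLJ) = (LB² + LJ² - BJ²) / (2·LB·LJ)
  ∠BLJ = 41.73°

Step 12: From LB = 18, LN = 29.6, BN = 14, by the inverse law of cosines:
  cos(∠BLN) = (LB² + LN² - BN²) / (2·LB·LN)
  ∠BLN = 19.54°

Step 13: From NB = 14, NL = 29.6, BL = 18, by the inverse law of cosines:
  cos(∠BNL) = (NB² + NL² - BL²) / (2·NB·NL)
  ∠BNL = 25.46°

Step 14: From EB = 12, EL = 6·√7, BL = 18, by the inverse law of cosines:
  cos(∠BEL) = (EB² + EL² - BL²) / (2·EB·EL)
  ∠BEL = 79.11°

Step 15: From HB = 15.93, HJ = 5, BJ = 12, by the inverse law of cosines:
  cos(∠BHJ) = (HB² + HJ² - BJ²) / (2·HB·HJ)
  ∠BHJ = 32.18°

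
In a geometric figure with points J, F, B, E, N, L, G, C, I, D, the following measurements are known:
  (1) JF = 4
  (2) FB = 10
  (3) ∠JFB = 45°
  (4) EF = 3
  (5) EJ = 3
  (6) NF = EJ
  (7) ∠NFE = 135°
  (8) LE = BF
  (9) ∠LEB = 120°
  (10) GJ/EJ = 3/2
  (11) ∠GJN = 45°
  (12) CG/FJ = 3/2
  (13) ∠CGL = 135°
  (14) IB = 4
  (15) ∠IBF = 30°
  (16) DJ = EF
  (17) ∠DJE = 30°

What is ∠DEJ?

From the given relations: DJ = EF = 3.
Step 1: By the law of cosines on triangle EJD: ED² = 3² + 3² − 2·3·3·cos(30°) = 2.41, so ED ≈ 1.55.
Step 2: By the inverse law of cosines on triangle DEJ: cos(∠DEJ) = (1.55² + 3² − 3²) / (2·1.55·3) = 2.41/9.32 = 0.2588, so ∠DEJ = 75°.

Therefore, the measure of angle ∠DEJ = 75°.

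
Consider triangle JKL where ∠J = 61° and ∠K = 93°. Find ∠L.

The interior angles sum to 180°: angle L = 180 - 61 - 93 = 26°.
The triangle is obtuse (angles 61°, 93°, 26°).

26 degrees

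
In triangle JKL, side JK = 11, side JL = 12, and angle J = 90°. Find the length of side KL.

By the law of cosines: KL^2 = JK^2 + JL^2 - 2*JK*JL*cos(J)
KL^2 = 11^2 + 12^2 - 2*11*12*cos(90°)
KL^2 = 121 + 144 - 264*(0)
KL^2 = 265
KL = sqrt(265)

sqrt(265)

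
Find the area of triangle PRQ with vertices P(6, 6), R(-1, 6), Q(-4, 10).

The Shoelace formula computes the area from vertex coordinates by summing cross products.
For vertices (6,6), (-1,6), (-4,10):
Signed sum = 6*6 - -1*6 + -1*10 - -4*6 + -4*6 - 6*10
= 42 + 14 + -84 = -28
Area = (1/2)|-28| = 14.

14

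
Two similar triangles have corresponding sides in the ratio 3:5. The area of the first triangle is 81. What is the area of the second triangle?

The ratio of areas of similar triangles = (side ratio)^2.
Side ratio = 3:5, so area ratio = 9:25.
Area of the second triangle / Area of the first triangle = 25/9
Area of the second triangle = 81 * 25/9 = 225

225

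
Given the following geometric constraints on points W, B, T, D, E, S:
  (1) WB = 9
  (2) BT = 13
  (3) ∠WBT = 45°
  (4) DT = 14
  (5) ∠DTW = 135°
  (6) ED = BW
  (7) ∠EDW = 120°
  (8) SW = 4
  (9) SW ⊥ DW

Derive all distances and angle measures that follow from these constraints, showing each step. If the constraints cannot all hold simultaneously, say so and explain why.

The constraints are consistent.

From the given relations:
  ED = BW = 9

Step 1: From WB = 9, BT = 13, and ∠WBT = 45°, by the law of cosines:
  WT² = WB² + BT² - 2·WB·BT·cos(45°) = 81 + 169 - 165.5 = 84.54
  WT ≈ 9.19

Step 2: From WT = 9.19, TD = 14, and ∠WTD = 135°, by the law of cosines:
  WD² = WT² + TD² - 2·WT·TD·cos(135°) = 84.54 + 196 + 182 = 462.6
  WD ≈ 21.51

Step 3: From WB = 9, WT = 9.19, BT = 13, by the inverse law of cosines:
  cos(∠BWT) = (WB² + WT² - BT²) / (2·WB·WT)
  ∠BWT = 91.2°

Step 4: From TB = 13, TW = 9.19, BW = 9, by the inverse law of cosines:
  cos(∠BTW) = (TB² + TW² - BW²) / (2·TB·TW)
  ∠BTW = 43.8°

Step 5: From WD = 21.51, DE = 9, and ∠WDE = 120°, by the law of cosines:
  WE² = WD² + DE² - 2·WD·DE·cos(120°) = 462.6 + 81 + 193.6 = 737.1
  WE ≈ 27.15

Step 6: From DW = 21.51, WS = 4, and ∠DWS = 90°, by the law of cosines:
  DS² = DW² + WS² - 2·DW·WS·cos(90°) = 462.6 + 16 - 0 = 478.6
  DS ≈ 21.88

Step 7: From WD = 21.51, WT = 9.19, DT = 14, by the inverse law of cosines:
  cos(∠DWT) = (WD² + WT² - DT²) / (2·WD·WT)
  ∠DWT = 27.41°

Step 8: From DT = 14, DW = 21.51, TW = 9.19, by the inverse law of cosines:
  cos(∠TDW) = (DT² + DW² - TW²) / (2·DT·DW)
  ∠TDW = 17.59°

Step 9: From WD = 21.51, WE = 27.15, DE = 9, by the inverse law of cosines:
  cos(∠DWE) = (WD² + WE² - DE²) / (2·WD·WE)
  ∠DWE = 16.68°

Step 10: From DS = 21.88, DW = 21.51, SW = 4, by the inverse law of cosines:
  cos(∠SDW) = (DS² + DW² - SW²) / (2·DS·DW)
  ∠SDW = 10.54°

Step 11: From ED = 9, EW = 27.15, DW = 21.51, by the inverse law of cosines:
  cos(∠DEW) = (ED² + EW² - DW²) / (2·ED·EW)
  ∠DEW = 43.32°

Step 12: From SD = 21.88, SW = 4, DW = 21.51, by the inverse law of cosines:
  cos(∠DSW) = (SD² + SW² - DW²) / (2·SD·SW)
  ∠DSW = 79.46°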